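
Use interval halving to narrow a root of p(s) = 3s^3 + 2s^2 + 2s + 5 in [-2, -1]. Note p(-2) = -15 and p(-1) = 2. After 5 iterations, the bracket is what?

s = -1.5 gives p = -3.625, negative; keep [-1.5, -1]
s = -1.25 gives p = -0.234375, negative; keep [-1.25, -1]
s = -1.125 gives p = 1.009766, positive; keep [-1.25, -1.125]
s = -1.1875 gives p = 0.4216, positive; keep [-1.25, -1.1875]
s = -1.21875 gives p = 0.1024, positive; keep [-1.25, -1.21875]

[-1.25, -1.21875]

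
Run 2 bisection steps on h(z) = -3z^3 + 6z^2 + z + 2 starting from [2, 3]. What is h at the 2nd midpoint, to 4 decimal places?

m = 2.5, h(m) = -4.875 (−); new bracket [2, 2.5]
m = 2.25, h(m) = 0.453125 (+); new bracket [2.25, 2.5]

0.4531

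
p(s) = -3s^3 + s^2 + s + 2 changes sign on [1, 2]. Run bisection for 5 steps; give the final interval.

[1.125, 1.15625]

m = 1.5, p(m) = -4.375 (−); new bracket [1, 1.5]
m = 1.25, p(m) = -1.046875 (−); new bracket [1, 1.25]
m = 1.125, p(m) = 0.119141 (+); new bracket [1.125, 1.25]
m = 1.1875, p(m) = -0.426 (−); new bracket [1.125, 1.1875]
m = 1.15625, p(m) = -0.1443 (−); new bracket [1.125, 1.15625]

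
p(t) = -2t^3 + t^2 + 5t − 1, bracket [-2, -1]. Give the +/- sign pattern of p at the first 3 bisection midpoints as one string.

+--

p(-1.5) = 0.5 > 0, so the root lies in [-1.5, -1]
p(-1.25) = -1.78125 < 0, so the root lies in [-1.5, -1.25]
p(-1.375) = -0.785156 < 0, so the root lies in [-1.5, -1.375]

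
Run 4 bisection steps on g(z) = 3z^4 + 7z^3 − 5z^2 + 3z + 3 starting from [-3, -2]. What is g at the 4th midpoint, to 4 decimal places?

m = -2.5, g(m) = -27.9375 (−); new bracket [-3, -2.5]
m = -2.75, g(m) = -17.066406 (−); new bracket [-3, -2.75]
m = -2.875, g(m) = -8.337158 (−); new bracket [-3, -2.875]
m = -2.9375, g(m) = -3.0148 (−); new bracket [-3, -2.9375]

-3.0148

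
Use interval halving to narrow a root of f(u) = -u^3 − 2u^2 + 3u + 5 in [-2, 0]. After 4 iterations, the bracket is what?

[-1.375, -1.25]

f(-1) = 1 > 0, so the root lies in [-2, -1]
f(-1.5) = -0.625 < 0, so the root lies in [-1.5, -1]
f(-1.25) = 0.078125 > 0, so the root lies in [-1.5, -1.25]
f(-1.375) = -0.3066 < 0, so the root lies in [-1.375, -1.25]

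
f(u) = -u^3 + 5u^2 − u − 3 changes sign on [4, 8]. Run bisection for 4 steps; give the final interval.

[4.5, 4.75]

u = 6 gives f = -45, negative; keep [4, 6]
u = 5 gives f = -8, negative; keep [4, 5]
u = 4.5 gives f = 2.625, positive; keep [4.5, 5]
u = 4.75 gives f = -2.1094, negative; keep [4.5, 4.75]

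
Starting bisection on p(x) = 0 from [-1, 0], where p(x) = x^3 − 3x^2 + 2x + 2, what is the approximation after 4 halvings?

m = -0.5, p(m) = 0.125 (+); new bracket [-1, -0.5]
m = -0.75, p(m) = -1.609375 (−); new bracket [-0.75, -0.5]
m = -0.625, p(m) = -0.666016 (−); new bracket [-0.625, -0.5]
m = -0.5625, p(m) = -0.2522 (−); new bracket [-0.5625, -0.5]

-0.5625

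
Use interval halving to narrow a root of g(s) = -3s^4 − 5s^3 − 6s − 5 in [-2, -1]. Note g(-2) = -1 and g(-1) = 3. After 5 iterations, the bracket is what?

s = -1.5 gives g = 5.6875, positive; keep [-2, -1.5]
s = -1.75 gives g = 4.160156, positive; keep [-2, -1.75]
s = -1.875 gives g = 2.130127, positive; keep [-2, -1.875]
s = -1.9375 gives g = 0.7155, positive; keep [-2, -1.9375]
s = -1.96875 gives g = -0.1029, negative; keep [-1.96875, -1.9375]

[-1.96875, -1.9375]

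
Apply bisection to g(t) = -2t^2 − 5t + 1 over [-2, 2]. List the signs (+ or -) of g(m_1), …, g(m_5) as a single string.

g(0) = 1 > 0, so the root lies in [0, 2]
g(1) = -6 < 0, so the root lies in [0, 1]
g(0.5) = -2 < 0, so the root lies in [0, 0.5]
g(0.25) = -0.375 < 0, so the root lies in [0, 0.25]
g(0.125) = 0.3438 > 0, so the root lies in [0.125, 0.25]

+---+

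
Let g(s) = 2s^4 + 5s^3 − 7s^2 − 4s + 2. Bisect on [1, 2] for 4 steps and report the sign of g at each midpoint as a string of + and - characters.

++--

m = 1.5, g(m) = 7.25 (+); new bracket [1, 1.5]
m = 1.25, g(m) = 0.710938 (+); new bracket [1, 1.25]
m = 1.125, g(m) = -1.036621 (−); new bracket [1.125, 1.25]
m = 1.1875, g(m) = -0.2712 (−); new bracket [1.1875, 1.25]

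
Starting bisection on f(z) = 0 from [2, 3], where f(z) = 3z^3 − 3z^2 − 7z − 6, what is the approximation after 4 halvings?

2.3125

midpoint 2.5: f = 4.625 > 0 → [2, 2.5]
midpoint 2.25: f = -2.765625 < 0 → [2.25, 2.5]
midpoint 2.375: f = 0.642578 > 0 → [2.25, 2.375]
midpoint 2.3125: f = -1.1311 < 0 → [2.3125, 2.375]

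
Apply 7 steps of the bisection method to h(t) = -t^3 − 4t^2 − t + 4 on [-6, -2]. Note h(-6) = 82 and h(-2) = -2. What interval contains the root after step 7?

m = -4, h(m) = 8 (+); new bracket [-4, -2]
m = -3, h(m) = -2 (−); new bracket [-4, -3]
m = -3.5, h(m) = 1.375 (+); new bracket [-3.5, -3]
m = -3.25, h(m) = -0.6719 (−); new bracket [-3.5, -3.25]
m = -3.375, h(m) = 0.2559 (+); new bracket [-3.375, -3.25]
m = -3.3125, h(m) = -0.2312 (−); new bracket [-3.375, -3.3125]
m = -3.34375, h(m) = 0.0064 (+); new bracket [-3.34375, -3.3125]

[-3.34375, -3.3125]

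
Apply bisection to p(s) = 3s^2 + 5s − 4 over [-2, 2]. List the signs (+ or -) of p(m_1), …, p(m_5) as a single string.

-+-++

p(0) = -4 < 0, so the root lies in [0, 2]
p(1) = 4 > 0, so the root lies in [0, 1]
p(0.5) = -0.75 < 0, so the root lies in [0.5, 1]
p(0.75) = 1.4375 > 0, so the root lies in [0.5, 0.75]
p(0.625) = 0.2969 > 0, so the root lies in [0.5, 0.625]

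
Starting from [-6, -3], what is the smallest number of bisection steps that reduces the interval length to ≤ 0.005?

10

Width after n steps is 3/2^n. Need 2^n ≥ 3/0.005 = 600.
2^9 = 512 < 600 ≤ 2^10 = 1024, so n = 10.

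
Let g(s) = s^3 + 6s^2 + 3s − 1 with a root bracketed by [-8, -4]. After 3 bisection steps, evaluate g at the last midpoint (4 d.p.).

-2.3750

g(-6) = -19 < 0, so the root lies in [-6, -4]
g(-5) = 9 > 0, so the root lies in [-6, -5]
g(-5.5) = -2.375 < 0, so the root lies in [-5.5, -5]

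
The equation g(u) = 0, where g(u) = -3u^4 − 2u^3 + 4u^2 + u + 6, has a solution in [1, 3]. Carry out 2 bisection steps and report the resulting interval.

[1, 1.5]

midpoint 2: g = -40 < 0 → [1, 2]
midpoint 1.5: g = -5.4375 < 0 → [1, 1.5]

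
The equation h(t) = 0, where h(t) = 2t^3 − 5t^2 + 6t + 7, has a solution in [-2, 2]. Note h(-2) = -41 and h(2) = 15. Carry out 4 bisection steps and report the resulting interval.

t = 0 gives h = 7, positive; keep [-2, 0]
t = -1 gives h = -6, negative; keep [-1, 0]
t = -0.5 gives h = 2.5, positive; keep [-1, -0.5]
t = -0.75 gives h = -1.1562, negative; keep [-0.75, -0.5]

[-0.75, -0.5]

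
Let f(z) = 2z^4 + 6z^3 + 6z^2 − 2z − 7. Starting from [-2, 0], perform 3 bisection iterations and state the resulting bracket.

[-1.75, -1.5]

z = -1 gives f = -3, negative; keep [-2, -1]
z = -1.5 gives f = -0.625, negative; keep [-2, -1.5]
z = -1.75 gives f = 1.476562, positive; keep [-1.75, -1.5]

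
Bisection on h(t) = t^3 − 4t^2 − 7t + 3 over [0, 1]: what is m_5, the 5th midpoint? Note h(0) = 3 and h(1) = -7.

m = 0.5, h(m) = -1.375 (−); new bracket [0, 0.5]
m = 0.25, h(m) = 1.015625 (+); new bracket [0.25, 0.5]
m = 0.375, h(m) = -0.134766 (−); new bracket [0.25, 0.375]
m = 0.3125, h(m) = 0.4524 (+); new bracket [0.3125, 0.375]
m = 0.34375, h(m) = 0.1617 (+); new bracket [0.34375, 0.375]

0.34375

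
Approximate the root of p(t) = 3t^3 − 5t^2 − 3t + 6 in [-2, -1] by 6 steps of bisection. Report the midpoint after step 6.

p(-1.5) = -10.875 < 0, so the root lies in [-1.5, -1]
p(-1.25) = -3.921875 < 0, so the root lies in [-1.25, -1]
p(-1.125) = -1.224609 < 0, so the root lies in [-1.125, -1]
p(-1.0625) = -0.0554 < 0, so the root lies in [-1.0625, -1]
p(-1.03125) = 0.4862 > 0, so the root lies in [-1.0625, -1.03125]
p(-1.046875) = 0.2189 > 0, so the root lies in [-1.0625, -1.046875]

-1.046875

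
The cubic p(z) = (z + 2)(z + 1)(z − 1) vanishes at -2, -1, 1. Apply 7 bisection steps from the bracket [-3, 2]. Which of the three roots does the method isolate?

m = -0.5, p(m) = -1.125 (−); new bracket [-0.5, 2]
m = 0.75, p(m) = -1.203125 (−); new bracket [0.75, 2]
m = 1.375, p(m) = 3.005859 (+); new bracket [0.75, 1.375]
m = 1.0625, p(m) = 0.3948 (+); new bracket [0.75, 1.0625]
m = 0.90625, p(m) = -0.5194 (−); new bracket [0.90625, 1.0625]
m = 0.984375, p(m) = -0.0925 (−); new bracket [0.984375, 1.0625]
m = 1.0234375, p(m) = 0.1434 (+); new bracket [0.984375, 1.0234375]

1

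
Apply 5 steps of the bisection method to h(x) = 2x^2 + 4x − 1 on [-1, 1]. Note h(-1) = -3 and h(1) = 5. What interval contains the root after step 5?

midpoint 0: h = -1 < 0 → [0, 1]
midpoint 0.5: h = 1.5 > 0 → [0, 0.5]
midpoint 0.25: h = 0.125 > 0 → [0, 0.25]
midpoint 0.125: h = -0.4688 < 0 → [0.125, 0.25]
midpoint 0.1875: h = -0.1797 < 0 → [0.1875, 0.25]

[0.1875, 0.25]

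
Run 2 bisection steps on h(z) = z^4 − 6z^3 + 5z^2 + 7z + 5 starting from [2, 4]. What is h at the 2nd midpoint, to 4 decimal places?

-0.9375

h(3) = -10 < 0, so the root lies in [2, 3]
h(2.5) = -0.9375 < 0, so the root lies in [2, 2.5]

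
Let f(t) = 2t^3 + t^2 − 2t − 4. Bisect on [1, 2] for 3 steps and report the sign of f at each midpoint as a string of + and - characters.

+-+

midpoint 1.5: f = 2 > 0 → [1, 1.5]
midpoint 1.25: f = -1.03125 < 0 → [1.25, 1.5]
midpoint 1.375: f = 0.339844 > 0 → [1.25, 1.375]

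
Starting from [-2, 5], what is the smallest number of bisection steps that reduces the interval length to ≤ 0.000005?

21

Width after n steps is 7/2^n. Need 2^n ≥ 7/0.000005 = 1400000.
2^20 = 1048576 < 1400000 ≤ 2^21 = 2097152, so n = 21.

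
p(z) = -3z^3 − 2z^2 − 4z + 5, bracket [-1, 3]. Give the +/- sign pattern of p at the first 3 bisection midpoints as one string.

-++

p(1) = -4 < 0, so the root lies in [-1, 1]
p(0) = 5 > 0, so the root lies in [0, 1]
p(0.5) = 2.125 > 0, so the root lies in [0.5, 1]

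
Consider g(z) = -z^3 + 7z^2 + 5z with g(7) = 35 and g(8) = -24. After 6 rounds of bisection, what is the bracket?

[7.640625, 7.65625]

g(7.5) = 9.375 > 0, so the root lies in [7.5, 8]
g(7.75) = -6.296875 < 0, so the root lies in [7.5, 7.75]
g(7.625) = 1.787109 > 0, so the root lies in [7.625, 7.75]
g(7.6875) = -2.1921 < 0, so the root lies in [7.625, 7.6875]
g(7.65625) = -0.1869 < 0, so the root lies in [7.625, 7.65625]
g(7.640625) = 0.804 > 0, so the root lies in [7.640625, 7.65625]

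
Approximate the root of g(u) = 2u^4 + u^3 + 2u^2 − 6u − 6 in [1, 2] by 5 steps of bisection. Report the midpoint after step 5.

1.40625

m = 1.5, g(m) = 3 (+); new bracket [1, 1.5]
m = 1.25, g(m) = -3.539062 (−); new bracket [1.25, 1.5]
m = 1.375, g(m) = -0.720215 (−); new bracket [1.375, 1.5]
m = 1.4375, g(m) = 1.0183 (+); new bracket [1.375, 1.4375]
m = 1.40625, g(m) = 0.1198 (+); new bracket [1.375, 1.40625]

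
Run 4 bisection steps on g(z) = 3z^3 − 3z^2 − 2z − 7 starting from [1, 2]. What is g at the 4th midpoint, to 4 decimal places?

-0.3171

z = 1.5 gives g = -6.625, negative; keep [1.5, 2]
z = 1.75 gives g = -3.609375, negative; keep [1.75, 2]
z = 1.875 gives g = -1.521484, negative; keep [1.875, 2]
z = 1.9375 gives g = -0.3171, negative; keep [1.9375, 2]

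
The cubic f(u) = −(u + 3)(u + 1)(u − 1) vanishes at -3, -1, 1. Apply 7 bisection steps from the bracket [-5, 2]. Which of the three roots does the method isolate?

midpoint -1.5: f = -1.875 < 0 → [-5, -1.5]
midpoint -3.25: f = 2.390625 > 0 → [-3.25, -1.5]
midpoint -2.375: f = -2.900391 < 0 → [-3.25, -2.375]
midpoint -2.8125: f = -1.2957 < 0 → [-3.25, -2.8125]
midpoint -3.03125: f = 0.2559 > 0 → [-3.03125, -2.8125]
midpoint -2.921875: f = -0.5889 < 0 → [-3.03125, -2.921875]
midpoint -2.9765625: f = -0.1842 < 0 → [-3.03125, -2.9765625]

-3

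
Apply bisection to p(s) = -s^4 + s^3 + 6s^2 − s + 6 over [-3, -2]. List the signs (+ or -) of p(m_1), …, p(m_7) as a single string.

-+--++-

midpoint -2.5: p = -8.6875 < 0 → [-2.5, -2]
midpoint -2.25: p = 1.605469 > 0 → [-2.5, -2.25]
midpoint -2.375: p = -2.994385 < 0 → [-2.375, -2.25]
midpoint -2.3125: p = -0.5654 < 0 → [-2.3125, -2.25]
midpoint -2.28125: p = 0.5513 > 0 → [-2.3125, -2.28125]
midpoint -2.296875: p = 0.0009 > 0 → [-2.3125, -2.296875]
midpoint -2.3046875: p = -0.2803 < 0 → [-2.3046875, -2.296875]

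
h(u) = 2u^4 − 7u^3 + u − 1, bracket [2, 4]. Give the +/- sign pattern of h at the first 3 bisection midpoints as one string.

-+-

midpoint 3: h = -25 < 0 → [3, 4]
midpoint 3.5: h = 2.5 > 0 → [3, 3.5]
midpoint 3.25: h = -14.914062 < 0 → [3.25, 3.5]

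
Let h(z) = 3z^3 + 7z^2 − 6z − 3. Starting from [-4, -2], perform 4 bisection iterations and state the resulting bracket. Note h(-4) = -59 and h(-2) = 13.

[-3, -2.875]

m = -3, h(m) = -3 (−); new bracket [-3, -2]
m = -2.5, h(m) = 8.875 (+); new bracket [-3, -2.5]
m = -2.75, h(m) = 4.046875 (+); new bracket [-3, -2.75]
m = -2.875, h(m) = 0.8184 (+); new bracket [-3, -2.875]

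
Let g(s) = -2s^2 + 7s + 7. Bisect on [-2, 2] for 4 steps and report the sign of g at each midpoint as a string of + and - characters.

midpoint 0: g = 7 > 0 → [-2, 0]
midpoint -1: g = -2 < 0 → [-1, 0]
midpoint -0.5: g = 3 > 0 → [-1, -0.5]
midpoint -0.75: g = 0.625 > 0 → [-1, -0.75]

+-++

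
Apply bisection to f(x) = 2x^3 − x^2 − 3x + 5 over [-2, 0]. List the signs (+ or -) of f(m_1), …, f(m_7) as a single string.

++---+-

midpoint -1: f = 5 > 0 → [-2, -1]
midpoint -1.5: f = 0.5 > 0 → [-2, -1.5]
midpoint -1.75: f = -3.53125 < 0 → [-1.75, -1.5]
midpoint -1.625: f = -1.3477 < 0 → [-1.625, -1.5]
midpoint -1.5625: f = -0.3833 < 0 → [-1.5625, -1.5]
midpoint -1.53125: f = 0.0683 > 0 → [-1.5625, -1.53125]
midpoint -1.546875: f = -0.155 < 0 → [-1.546875, -1.53125]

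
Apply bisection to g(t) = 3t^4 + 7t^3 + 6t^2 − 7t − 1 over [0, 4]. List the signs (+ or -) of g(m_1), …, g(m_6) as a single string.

++-+--

midpoint 2: g = 113 > 0 → [0, 2]
midpoint 1: g = 8 > 0 → [0, 1]
midpoint 0.5: g = -1.9375 < 0 → [0.5, 1]
midpoint 0.75: g = 1.0273 > 0 → [0.5, 0.75]
midpoint 0.625: g = -0.8645 < 0 → [0.625, 0.75]
midpoint 0.6875: g = -0.0317 < 0 → [0.6875, 0.75]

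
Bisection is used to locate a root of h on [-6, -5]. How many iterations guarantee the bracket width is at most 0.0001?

14

Width after n steps is 1/2^n. Need 2^n ≥ 1/0.0001 = 10000.
2^13 = 8192 < 10000 ≤ 2^14 = 16384, so n = 14.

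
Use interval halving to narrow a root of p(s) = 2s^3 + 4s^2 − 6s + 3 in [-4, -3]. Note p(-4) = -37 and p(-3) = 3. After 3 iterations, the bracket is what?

p(-3.5) = -12.75 < 0, so the root lies in [-3.5, -3]
p(-3.25) = -3.90625 < 0, so the root lies in [-3.25, -3]
p(-3.125) = -0.222656 < 0, so the root lies in [-3.125, -3]

[-3.125, -3]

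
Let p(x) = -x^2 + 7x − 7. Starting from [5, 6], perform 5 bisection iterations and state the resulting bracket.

x = 5.5 gives p = 1.25, positive; keep [5.5, 6]
x = 5.75 gives p = 0.1875, positive; keep [5.75, 6]
x = 5.875 gives p = -0.390625, negative; keep [5.75, 5.875]
x = 5.8125 gives p = -0.0977, negative; keep [5.75, 5.8125]
x = 5.78125 gives p = 0.0459, positive; keep [5.78125, 5.8125]

[5.78125, 5.8125]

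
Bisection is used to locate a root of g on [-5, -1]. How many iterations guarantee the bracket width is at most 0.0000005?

Width after n steps is 4/2^n. Need 2^n ≥ 4/0.0000005 = 8000000.
2^22 = 4194304 < 8000000 ≤ 2^23 = 8388608, so n = 23.

23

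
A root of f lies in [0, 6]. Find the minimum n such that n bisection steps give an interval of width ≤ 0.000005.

21

Width after n steps is 6/2^n. Need 2^n ≥ 6/0.000005 = 1200000.
2^20 = 1048576 < 1200000 ≤ 2^21 = 2097152, so n = 21.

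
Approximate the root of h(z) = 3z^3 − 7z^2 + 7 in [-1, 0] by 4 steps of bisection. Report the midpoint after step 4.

-0.8125

z = -0.5 gives h = 4.875, positive; keep [-1, -0.5]
z = -0.75 gives h = 1.796875, positive; keep [-1, -0.75]
z = -0.875 gives h = -0.369141, negative; keep [-0.875, -0.75]
z = -0.8125 gives h = 0.7698, positive; keep [-0.875, -0.8125]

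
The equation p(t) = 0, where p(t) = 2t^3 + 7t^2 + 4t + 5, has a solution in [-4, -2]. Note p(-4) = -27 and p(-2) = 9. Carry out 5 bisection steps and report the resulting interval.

[-3.125, -3.0625]

t = -3 gives p = 2, positive; keep [-4, -3]
t = -3.5 gives p = -9, negative; keep [-3.5, -3]
t = -3.25 gives p = -2.71875, negative; keep [-3.25, -3]
t = -3.125 gives p = -0.1758, negative; keep [-3.125, -3]
t = -3.0625 gives p = 0.9565, positive; keep [-3.125, -3.0625]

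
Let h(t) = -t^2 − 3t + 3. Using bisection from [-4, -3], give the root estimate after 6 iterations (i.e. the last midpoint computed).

h(-3.5) = 1.25 > 0, so the root lies in [-4, -3.5]
h(-3.75) = 0.1875 > 0, so the root lies in [-4, -3.75]
h(-3.875) = -0.390625 < 0, so the root lies in [-3.875, -3.75]
h(-3.8125) = -0.0977 < 0, so the root lies in [-3.8125, -3.75]
h(-3.78125) = 0.0459 > 0, so the root lies in [-3.8125, -3.78125]
h(-3.796875) = -0.0256 < 0, so the root lies in [-3.796875, -3.78125]

-3.796875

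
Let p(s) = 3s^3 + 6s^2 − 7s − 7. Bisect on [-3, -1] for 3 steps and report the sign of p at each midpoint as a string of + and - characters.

midpoint -2: p = 7 > 0 → [-3, -2]
midpoint -2.5: p = 1.125 > 0 → [-3, -2.5]
midpoint -2.75: p = -4.765625 < 0 → [-2.75, -2.5]

++-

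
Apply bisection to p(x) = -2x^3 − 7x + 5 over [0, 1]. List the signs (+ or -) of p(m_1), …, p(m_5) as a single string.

+-+--

x = 0.5 gives p = 1.25, positive; keep [0.5, 1]
x = 0.75 gives p = -1.09375, negative; keep [0.5, 0.75]
x = 0.625 gives p = 0.136719, positive; keep [0.625, 0.75]
x = 0.6875 gives p = -0.4624, negative; keep [0.625, 0.6875]
x = 0.65625 gives p = -0.159, negative; keep [0.625, 0.65625]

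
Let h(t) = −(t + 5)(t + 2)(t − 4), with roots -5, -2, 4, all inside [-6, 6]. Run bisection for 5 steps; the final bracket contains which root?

4

m = 0, h(m) = 40 (+); new bracket [0, 6]
m = 3, h(m) = 40 (+); new bracket [3, 6]
m = 4.5, h(m) = -30.875 (−); new bracket [3, 4.5]
m = 3.75, h(m) = 12.5781 (+); new bracket [3.75, 4.5]
m = 4.125, h(m) = -6.9863 (−); new bracket [3.75, 4.125]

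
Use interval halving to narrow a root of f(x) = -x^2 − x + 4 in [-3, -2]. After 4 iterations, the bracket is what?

x = -2.5 gives f = 0.25, positive; keep [-3, -2.5]
x = -2.75 gives f = -0.8125, negative; keep [-2.75, -2.5]
x = -2.625 gives f = -0.265625, negative; keep [-2.625, -2.5]
x = -2.5625 gives f = -0.0039, negative; keep [-2.5625, -2.5]

[-2.5625, -2.5]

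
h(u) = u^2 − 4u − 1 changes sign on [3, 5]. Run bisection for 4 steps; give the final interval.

[4.125, 4.25]

h(4) = -1 < 0, so the root lies in [4, 5]
h(4.5) = 1.25 > 0, so the root lies in [4, 4.5]
h(4.25) = 0.0625 > 0, so the root lies in [4, 4.25]
h(4.125) = -0.4844 < 0, so the root lies in [4.125, 4.25]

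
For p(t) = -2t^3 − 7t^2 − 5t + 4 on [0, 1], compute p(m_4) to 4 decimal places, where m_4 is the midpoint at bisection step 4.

0.3052

midpoint 0.5: p = -0.5 < 0 → [0, 0.5]
midpoint 0.25: p = 2.28125 > 0 → [0.25, 0.5]
midpoint 0.375: p = 1.035156 > 0 → [0.375, 0.5]
midpoint 0.4375: p = 0.3052 > 0 → [0.4375, 0.5]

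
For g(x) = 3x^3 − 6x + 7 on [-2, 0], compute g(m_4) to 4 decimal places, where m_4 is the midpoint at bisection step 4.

-1.5254

m = -1, g(m) = 10 (+); new bracket [-2, -1]
m = -1.5, g(m) = 5.875 (+); new bracket [-2, -1.5]
m = -1.75, g(m) = 1.421875 (+); new bracket [-2, -1.75]
m = -1.875, g(m) = -1.5254 (−); new bracket [-1.875, -1.75]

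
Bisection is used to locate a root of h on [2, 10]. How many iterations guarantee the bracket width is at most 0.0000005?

Width after n steps is 8/2^n. Need 2^n ≥ 8/0.0000005 = 16000000.
2^23 = 8388608 < 16000000 ≤ 2^24 = 16777216, so n = 24.

24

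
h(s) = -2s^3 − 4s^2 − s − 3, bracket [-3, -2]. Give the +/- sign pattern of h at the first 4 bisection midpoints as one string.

midpoint -2.5: h = 5.75 > 0 → [-2.5, -2]
midpoint -2.25: h = 1.78125 > 0 → [-2.25, -2]
midpoint -2.125: h = 0.253906 > 0 → [-2.125, -2]
midpoint -2.0625: h = -0.4058 < 0 → [-2.125, -2.0625]

+++-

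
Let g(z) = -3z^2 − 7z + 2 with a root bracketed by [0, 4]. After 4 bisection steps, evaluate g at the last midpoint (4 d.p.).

0.0625

z = 2 gives g = -24, negative; keep [0, 2]
z = 1 gives g = -8, negative; keep [0, 1]
z = 0.5 gives g = -2.25, negative; keep [0, 0.5]
z = 0.25 gives g = 0.0625, positive; keep [0.25, 0.5]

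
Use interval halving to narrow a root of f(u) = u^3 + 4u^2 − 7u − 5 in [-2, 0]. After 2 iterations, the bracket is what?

[-1, -0.5]

f(-1) = 5 > 0, so the root lies in [-1, 0]
f(-0.5) = -0.625 < 0, so the root lies in [-1, -0.5]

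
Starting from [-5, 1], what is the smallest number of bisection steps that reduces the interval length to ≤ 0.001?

Width after n steps is 6/2^n. Need 2^n ≥ 6/0.001 = 6000.
2^12 = 4096 < 6000 ≤ 2^13 = 8192, so n = 13.

13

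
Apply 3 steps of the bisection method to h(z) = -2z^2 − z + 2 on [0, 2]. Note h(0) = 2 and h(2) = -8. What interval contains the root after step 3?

[0.75, 1]

h(1) = -1 < 0, so the root lies in [0, 1]
h(0.5) = 1 > 0, so the root lies in [0.5, 1]
h(0.75) = 0.125 > 0, so the root lies in [0.75, 1]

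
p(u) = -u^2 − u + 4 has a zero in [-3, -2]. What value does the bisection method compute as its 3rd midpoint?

midpoint -2.5: p = 0.25 > 0 → [-3, -2.5]
midpoint -2.75: p = -0.8125 < 0 → [-2.75, -2.5]
midpoint -2.625: p = -0.265625 < 0 → [-2.625, -2.5]

-2.625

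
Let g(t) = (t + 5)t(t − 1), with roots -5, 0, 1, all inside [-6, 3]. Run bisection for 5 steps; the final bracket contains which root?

t = -1.5 gives g = 13.125, positive; keep [-6, -1.5]
t = -3.75 gives g = 22.265625, positive; keep [-6, -3.75]
t = -4.875 gives g = 3.580078, positive; keep [-6, -4.875]
t = -5.4375 gives g = -15.3142, negative; keep [-5.4375, -4.875]
t = -5.15625 gives g = -4.9599, negative; keep [-5.15625, -4.875]

-5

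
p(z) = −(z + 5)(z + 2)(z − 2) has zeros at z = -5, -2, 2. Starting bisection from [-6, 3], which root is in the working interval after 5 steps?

2

z = -1.5 gives p = 6.125, positive; keep [-1.5, 3]
z = 0.75 gives p = 19.765625, positive; keep [0.75, 3]
z = 1.875 gives p = 3.330078, positive; keep [1.875, 3]
z = 2.4375 gives p = -14.4392, negative; keep [1.875, 2.4375]
z = 2.15625 gives p = -4.6474, negative; keep [1.875, 2.15625]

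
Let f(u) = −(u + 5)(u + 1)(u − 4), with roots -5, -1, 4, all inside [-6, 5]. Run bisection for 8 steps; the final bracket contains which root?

4

f(-0.5) = 10.125 > 0, so the root lies in [-0.5, 5]
f(2.25) = 41.234375 > 0, so the root lies in [2.25, 5]
f(3.625) = 14.958984 > 0, so the root lies in [3.625, 5]
f(4.3125) = -15.4602 < 0, so the root lies in [3.625, 4.3125]
f(3.96875) = 1.3926 > 0, so the root lies in [3.96875, 4.3125]
f(4.140625) = -6.6078 < 0, so the root lies in [3.96875, 4.140625]
f(4.0546875) = -2.503 < 0, so the root lies in [3.96875, 4.0546875]
f(4.01171875) = -0.5293 < 0, so the root lies in [3.96875, 4.01171875]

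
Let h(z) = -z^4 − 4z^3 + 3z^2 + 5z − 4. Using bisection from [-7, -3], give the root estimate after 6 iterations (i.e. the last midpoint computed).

-4.4375

m = -5, h(m) = -79 (−); new bracket [-5, -3]
m = -4, h(m) = 24 (+); new bracket [-5, -4]
m = -4.5, h(m) = -11.3125 (−); new bracket [-4.5, -4]
m = -4.25, h(m) = 9.7461 (+); new bracket [-4.5, -4.25]
m = -4.375, h(m) = 0.1443 (+); new bracket [-4.5, -4.375]
m = -4.4375, h(m) = -5.3423 (−); new bracket [-4.4375, -4.375]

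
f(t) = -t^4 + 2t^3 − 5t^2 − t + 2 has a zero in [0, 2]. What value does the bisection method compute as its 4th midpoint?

0.625

m = 1, f(m) = -3 (−); new bracket [0, 1]
m = 0.5, f(m) = 0.4375 (+); new bracket [0.5, 1]
m = 0.75, f(m) = -1.035156 (−); new bracket [0.5, 0.75]
m = 0.625, f(m) = -0.2424 (−); new bracket [0.5, 0.625]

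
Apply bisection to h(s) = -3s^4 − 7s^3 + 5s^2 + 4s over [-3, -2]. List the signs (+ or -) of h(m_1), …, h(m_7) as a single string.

s = -2.5 gives h = 13.4375, positive; keep [-3, -2.5]
s = -2.75 gives h = 0.816406, positive; keep [-3, -2.75]
s = -2.875 gives h = -8.787842, negative; keep [-2.875, -2.75]
s = -2.8125 gives h = -3.6797, negative; keep [-2.8125, -2.75]
s = -2.78125 gives h = -1.3576, negative; keep [-2.78125, -2.75]
s = -2.765625 gives h = -0.2524, negative; keep [-2.765625, -2.75]
s = -2.7578125 gives h = 0.2865, positive; keep [-2.765625, -2.7578125]

++----+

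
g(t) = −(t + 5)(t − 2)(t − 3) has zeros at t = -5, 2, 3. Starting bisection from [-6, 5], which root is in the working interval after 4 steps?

midpoint -0.5: g = -39.375 < 0 → [-6, -0.5]
midpoint -3.25: g = -57.421875 < 0 → [-6, -3.25]
midpoint -4.625: g = -18.943359 < 0 → [-6, -4.625]
midpoint -5.3125: g = 18.9954 > 0 → [-5.3125, -4.625]

-5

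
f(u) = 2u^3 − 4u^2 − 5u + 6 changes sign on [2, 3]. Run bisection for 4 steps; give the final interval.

u = 2.5 gives f = -0.25, negative; keep [2.5, 3]
u = 2.75 gives f = 3.59375, positive; keep [2.5, 2.75]
u = 2.625 gives f = 1.488281, positive; keep [2.5, 2.625]
u = 2.5625 gives f = 0.5747, positive; keep [2.5, 2.5625]

[2.5, 2.5625]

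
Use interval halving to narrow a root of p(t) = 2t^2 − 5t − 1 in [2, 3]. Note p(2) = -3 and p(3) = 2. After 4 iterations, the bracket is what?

midpoint 2.5: p = -1 < 0 → [2.5, 3]
midpoint 2.75: p = 0.375 > 0 → [2.5, 2.75]
midpoint 2.625: p = -0.34375 < 0 → [2.625, 2.75]
midpoint 2.6875: p = 0.0078 > 0 → [2.625, 2.6875]

[2.625, 2.6875]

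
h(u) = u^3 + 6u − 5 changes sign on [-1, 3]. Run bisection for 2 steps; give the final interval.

m = 1, h(m) = 2 (+); new bracket [-1, 1]
m = 0, h(m) = -5 (−); new bracket [0, 1]

[0, 1]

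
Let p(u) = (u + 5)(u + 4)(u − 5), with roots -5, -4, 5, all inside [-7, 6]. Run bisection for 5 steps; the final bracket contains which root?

5

midpoint -0.5: p = -86.625 < 0 → [-0.5, 6]
midpoint 2.75: p = -117.703125 < 0 → [2.75, 6]
midpoint 4.375: p = -49.072266 < 0 → [4.375, 6]
midpoint 5.1875: p = 17.5496 > 0 → [4.375, 5.1875]
midpoint 4.78125: p = -18.7888 < 0 → [4.78125, 5.1875]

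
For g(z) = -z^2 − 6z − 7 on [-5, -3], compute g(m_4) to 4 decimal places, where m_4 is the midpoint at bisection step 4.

0.1094

z = -4 gives g = 1, positive; keep [-5, -4]
z = -4.5 gives g = -0.25, negative; keep [-4.5, -4]
z = -4.25 gives g = 0.4375, positive; keep [-4.5, -4.25]
z = -4.375 gives g = 0.1094, positive; keep [-4.5, -4.375]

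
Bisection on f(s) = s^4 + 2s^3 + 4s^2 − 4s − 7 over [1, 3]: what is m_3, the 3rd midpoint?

s = 2 gives f = 33, positive; keep [1, 2]
s = 1.5 gives f = 7.8125, positive; keep [1, 1.5]
s = 1.25 gives f = 0.597656, positive; keep [1, 1.25]

1.25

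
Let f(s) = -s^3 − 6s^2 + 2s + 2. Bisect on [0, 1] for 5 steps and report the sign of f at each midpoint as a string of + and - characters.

m = 0.5, f(m) = 1.375 (+); new bracket [0.5, 1]
m = 0.75, f(m) = -0.296875 (−); new bracket [0.5, 0.75]
m = 0.625, f(m) = 0.662109 (+); new bracket [0.625, 0.75]
m = 0.6875, f(m) = 0.2141 (+); new bracket [0.6875, 0.75]
m = 0.71875, f(m) = -0.0334 (−); new bracket [0.6875, 0.71875]

+-++-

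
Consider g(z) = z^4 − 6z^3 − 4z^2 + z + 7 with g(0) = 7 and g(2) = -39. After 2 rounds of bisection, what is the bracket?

[0.5, 1]

m = 1, g(m) = -1 (−); new bracket [0, 1]
m = 0.5, g(m) = 5.8125 (+); new bracket [0.5, 1]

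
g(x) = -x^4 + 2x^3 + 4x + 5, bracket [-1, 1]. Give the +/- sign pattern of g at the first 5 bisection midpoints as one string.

+++-+

midpoint 0: g = 5 > 0 → [-1, 0]
midpoint -0.5: g = 2.6875 > 0 → [-1, -0.5]
midpoint -0.75: g = 0.839844 > 0 → [-1, -0.75]
midpoint -0.875: g = -0.426 < 0 → [-0.875, -0.75]
midpoint -0.8125: g = 0.2414 > 0 → [-0.875, -0.8125]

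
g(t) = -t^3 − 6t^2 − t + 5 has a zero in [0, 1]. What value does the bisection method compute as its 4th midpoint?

0.8125

t = 0.5 gives g = 2.875, positive; keep [0.5, 1]
t = 0.75 gives g = 0.453125, positive; keep [0.75, 1]
t = 0.875 gives g = -1.138672, negative; keep [0.75, 0.875]
t = 0.8125 gives g = -0.3098, negative; keep [0.75, 0.8125]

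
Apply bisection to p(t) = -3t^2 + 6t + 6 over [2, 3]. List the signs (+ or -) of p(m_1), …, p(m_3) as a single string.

midpoint 2.5: p = 2.25 > 0 → [2.5, 3]
midpoint 2.75: p = -0.1875 < 0 → [2.5, 2.75]
midpoint 2.625: p = 1.078125 > 0 → [2.625, 2.75]

+-+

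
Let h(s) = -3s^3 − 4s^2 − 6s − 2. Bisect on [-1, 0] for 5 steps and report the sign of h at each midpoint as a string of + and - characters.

m = -0.5, h(m) = 0.375 (+); new bracket [-0.5, 0]
m = -0.25, h(m) = -0.703125 (−); new bracket [-0.5, -0.25]
m = -0.375, h(m) = -0.154297 (−); new bracket [-0.5, -0.375]
m = -0.4375, h(m) = 0.1106 (+); new bracket [-0.4375, -0.375]
m = -0.40625, h(m) = -0.0215 (−); new bracket [-0.4375, -0.40625]

+--+-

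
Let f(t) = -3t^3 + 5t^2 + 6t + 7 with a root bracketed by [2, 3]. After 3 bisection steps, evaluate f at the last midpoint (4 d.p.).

f(2.5) = 6.375 > 0, so the root lies in [2.5, 3]
f(2.75) = -1.078125 < 0, so the root lies in [2.5, 2.75]
f(2.625) = 2.939453 > 0, so the root lies in [2.625, 2.75]

2.9395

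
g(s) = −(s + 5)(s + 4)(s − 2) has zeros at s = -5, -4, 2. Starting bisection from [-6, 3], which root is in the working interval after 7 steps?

2

g(-1.5) = 30.625 > 0, so the root lies in [-1.5, 3]
g(0.75) = 34.140625 > 0, so the root lies in [0.75, 3]
g(1.875) = 5.048828 > 0, so the root lies in [1.875, 3]
g(2.4375) = -20.947 < 0, so the root lies in [1.875, 2.4375]
g(2.15625) = -6.8837 < 0, so the root lies in [1.875, 2.15625]
g(2.015625) = -0.6594 < 0, so the root lies in [1.875, 2.015625]
g(1.9453125) = 2.2582 > 0, so the root lies in [1.9453125, 2.015625]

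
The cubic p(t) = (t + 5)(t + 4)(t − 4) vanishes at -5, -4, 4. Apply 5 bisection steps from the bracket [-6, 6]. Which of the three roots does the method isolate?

t = 0 gives p = -80, negative; keep [0, 6]
t = 3 gives p = -56, negative; keep [3, 6]
t = 4.5 gives p = 40.375, positive; keep [3, 4.5]
t = 3.75 gives p = -16.9531, negative; keep [3.75, 4.5]
t = 4.125 gives p = 9.2676, positive; keep [3.75, 4.125]

4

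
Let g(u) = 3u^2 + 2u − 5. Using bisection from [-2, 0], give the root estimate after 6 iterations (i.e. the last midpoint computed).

u = -1 gives g = -4, negative; keep [-2, -1]
u = -1.5 gives g = -1.25, negative; keep [-2, -1.5]
u = -1.75 gives g = 0.6875, positive; keep [-1.75, -1.5]
u = -1.625 gives g = -0.3281, negative; keep [-1.75, -1.625]
u = -1.6875 gives g = 0.168, positive; keep [-1.6875, -1.625]
u = -1.65625 gives g = -0.083, negative; keep [-1.6875, -1.65625]

-1.65625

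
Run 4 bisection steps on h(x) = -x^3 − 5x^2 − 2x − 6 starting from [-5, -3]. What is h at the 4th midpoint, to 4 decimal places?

m = -4, h(m) = -14 (−); new bracket [-5, -4]
m = -4.5, h(m) = -7.125 (−); new bracket [-5, -4.5]
m = -4.75, h(m) = -2.140625 (−); new bracket [-5, -4.75]
m = -4.875, h(m) = 0.7793 (+); new bracket [-4.875, -4.75]

0.7793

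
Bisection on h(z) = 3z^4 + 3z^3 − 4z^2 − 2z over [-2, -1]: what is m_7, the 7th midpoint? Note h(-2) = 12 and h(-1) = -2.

-1.5703125

midpoint -1.5: h = -0.9375 < 0 → [-2, -1.5]
midpoint -1.75: h = 3.308594 > 0 → [-1.75, -1.5]
midpoint -1.625: h = 0.733154 > 0 → [-1.625, -1.5]
midpoint -1.5625: h = -0.2033 < 0 → [-1.625, -1.5625]
midpoint -1.59375: h = 0.2382 > 0 → [-1.59375, -1.5625]
midpoint -1.578125: h = 0.0109 > 0 → [-1.578125, -1.5625]
midpoint -1.5703125: h = -0.0978 < 0 → [-1.578125, -1.5703125]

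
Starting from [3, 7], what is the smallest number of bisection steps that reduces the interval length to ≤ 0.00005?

Width after n steps is 4/2^n. Need 2^n ≥ 4/0.00005 = 80000.
2^16 = 65536 < 80000 ≤ 2^17 = 131072, so n = 17.

17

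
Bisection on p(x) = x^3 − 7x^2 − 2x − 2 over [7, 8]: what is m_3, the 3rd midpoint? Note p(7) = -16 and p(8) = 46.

7.375

p(7.5) = 11.125 > 0, so the root lies in [7, 7.5]
p(7.25) = -3.359375 < 0, so the root lies in [7.25, 7.5]
p(7.375) = 3.646484 > 0, so the root lies in [7.25, 7.375]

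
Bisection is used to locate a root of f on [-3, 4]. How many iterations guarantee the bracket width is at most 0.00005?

Width after n steps is 7/2^n. Need 2^n ≥ 7/0.00005 = 140000.
2^17 = 131072 < 140000 ≤ 2^18 = 262144, so n = 18.

18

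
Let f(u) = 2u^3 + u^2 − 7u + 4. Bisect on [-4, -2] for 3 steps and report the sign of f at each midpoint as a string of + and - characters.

--+

m = -3, f(m) = -20 (−); new bracket [-3, -2]
m = -2.5, f(m) = -3.5 (−); new bracket [-2.5, -2]
m = -2.25, f(m) = 2.03125 (+); new bracket [-2.5, -2.25]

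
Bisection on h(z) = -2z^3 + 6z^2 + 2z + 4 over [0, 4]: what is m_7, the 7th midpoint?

3.46875

midpoint 2: h = 16 > 0 → [2, 4]
midpoint 3: h = 10 > 0 → [3, 4]
midpoint 3.5: h = -1.25 < 0 → [3, 3.5]
midpoint 3.25: h = 5.2188 > 0 → [3.25, 3.5]
midpoint 3.375: h = 2.207 > 0 → [3.375, 3.5]
midpoint 3.4375: h = 0.5356 > 0 → [3.4375, 3.5]
midpoint 3.46875: h = -0.3427 < 0 → [3.4375, 3.46875]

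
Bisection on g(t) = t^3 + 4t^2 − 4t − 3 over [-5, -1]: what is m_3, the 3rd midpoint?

g(-3) = 18 > 0, so the root lies in [-5, -3]
g(-4) = 13 > 0, so the root lies in [-5, -4]
g(-4.5) = 4.875 > 0, so the root lies in [-5, -4.5]

-4.5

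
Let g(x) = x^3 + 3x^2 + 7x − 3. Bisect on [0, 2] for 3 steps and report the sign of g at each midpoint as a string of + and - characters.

x = 1 gives g = 8, positive; keep [0, 1]
x = 0.5 gives g = 1.375, positive; keep [0, 0.5]
x = 0.25 gives g = -1.046875, negative; keep [0.25, 0.5]

++-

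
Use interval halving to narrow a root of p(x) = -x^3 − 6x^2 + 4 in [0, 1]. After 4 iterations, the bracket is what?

p(0.5) = 2.375 > 0, so the root lies in [0.5, 1]
p(0.75) = 0.203125 > 0, so the root lies in [0.75, 1]
p(0.875) = -1.263672 < 0, so the root lies in [0.75, 0.875]
p(0.8125) = -0.4973 < 0, so the root lies in [0.75, 0.8125]

[0.75, 0.8125]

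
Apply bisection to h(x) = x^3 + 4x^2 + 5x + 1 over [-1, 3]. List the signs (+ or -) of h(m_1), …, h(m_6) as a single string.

midpoint 1: h = 11 > 0 → [-1, 1]
midpoint 0: h = 1 > 0 → [-1, 0]
midpoint -0.5: h = -0.625 < 0 → [-0.5, 0]
midpoint -0.25: h = -0.0156 < 0 → [-0.25, 0]
midpoint -0.125: h = 0.4355 > 0 → [-0.25, -0.125]
midpoint -0.1875: h = 0.1965 > 0 → [-0.25, -0.1875]

++--++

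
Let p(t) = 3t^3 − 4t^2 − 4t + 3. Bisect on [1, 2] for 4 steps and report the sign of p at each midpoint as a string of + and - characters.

--++

midpoint 1.5: p = -1.875 < 0 → [1.5, 2]
midpoint 1.75: p = -0.171875 < 0 → [1.75, 2]
midpoint 1.875: p = 1.212891 > 0 → [1.75, 1.875]
midpoint 1.8125: p = 0.4724 > 0 → [1.75, 1.8125]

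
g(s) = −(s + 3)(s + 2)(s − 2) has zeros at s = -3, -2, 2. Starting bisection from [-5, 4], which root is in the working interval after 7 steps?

2

m = -0.5, g(m) = 9.375 (+); new bracket [-0.5, 4]
m = 1.75, g(m) = 4.453125 (+); new bracket [1.75, 4]
m = 2.875, g(m) = -25.060547 (−); new bracket [1.75, 2.875]
m = 2.3125, g(m) = -7.1594 (−); new bracket [1.75, 2.3125]
m = 2.03125, g(m) = -0.6338 (−); new bracket [1.75, 2.03125]
m = 1.890625, g(m) = 2.0811 (+); new bracket [1.890625, 2.03125]
m = 1.9609375, g(m) = 0.7676 (+); new bracket [1.9609375, 2.03125]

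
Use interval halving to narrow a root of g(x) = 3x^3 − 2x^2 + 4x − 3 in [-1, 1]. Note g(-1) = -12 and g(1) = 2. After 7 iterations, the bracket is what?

x = 0 gives g = -3, negative; keep [0, 1]
x = 0.5 gives g = -1.125, negative; keep [0.5, 1]
x = 0.75 gives g = 0.140625, positive; keep [0.5, 0.75]
x = 0.625 gives g = -0.5488, negative; keep [0.625, 0.75]
x = 0.6875 gives g = -0.2205, negative; keep [0.6875, 0.75]
x = 0.71875 gives g = -0.0443, negative; keep [0.71875, 0.75]
x = 0.734375 gives g = 0.047, positive; keep [0.71875, 0.734375]

[0.71875, 0.734375]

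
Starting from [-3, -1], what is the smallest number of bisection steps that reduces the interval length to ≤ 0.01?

Width after n steps is 2/2^n. Need 2^n ≥ 2/0.01 = 200.
2^7 = 128 < 200 ≤ 2^8 = 256, so n = 8.

8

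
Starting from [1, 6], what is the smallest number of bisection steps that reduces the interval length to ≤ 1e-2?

9

Width after n steps is 5/2^n. Need 2^n ≥ 5/1e-2 = 500.
2^8 = 256 < 500 ≤ 2^9 = 512, so n = 9.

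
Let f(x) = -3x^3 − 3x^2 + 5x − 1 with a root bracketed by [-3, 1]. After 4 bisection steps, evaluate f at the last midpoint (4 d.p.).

-2.8594

midpoint -1: f = -6 < 0 → [-3, -1]
midpoint -2: f = 1 > 0 → [-2, -1]
midpoint -1.5: f = -5.125 < 0 → [-2, -1.5]
midpoint -1.75: f = -2.8594 < 0 → [-2, -1.75]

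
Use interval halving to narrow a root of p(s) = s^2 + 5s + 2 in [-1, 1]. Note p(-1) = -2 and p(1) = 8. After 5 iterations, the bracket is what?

[-0.5, -0.4375]

midpoint 0: p = 2 > 0 → [-1, 0]
midpoint -0.5: p = -0.25 < 0 → [-0.5, 0]
midpoint -0.25: p = 0.8125 > 0 → [-0.5, -0.25]
midpoint -0.375: p = 0.2656 > 0 → [-0.5, -0.375]
midpoint -0.4375: p = 0.0039 > 0 → [-0.5, -0.4375]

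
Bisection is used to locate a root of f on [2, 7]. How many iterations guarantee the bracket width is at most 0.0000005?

24

Width after n steps is 5/2^n. Need 2^n ≥ 5/0.0000005 = 10000000.
2^23 = 8388608 < 10000000 ≤ 2^24 = 16777216, so n = 24.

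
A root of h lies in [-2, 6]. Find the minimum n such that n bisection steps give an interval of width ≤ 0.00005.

18

Width after n steps is 8/2^n. Need 2^n ≥ 8/0.00005 = 160000.
2^17 = 131072 < 160000 ≤ 2^18 = 262144, so n = 18.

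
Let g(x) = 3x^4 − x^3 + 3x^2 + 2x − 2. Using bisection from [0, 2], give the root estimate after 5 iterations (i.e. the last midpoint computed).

m = 1, g(m) = 5 (+); new bracket [0, 1]
m = 0.5, g(m) = -0.1875 (−); new bracket [0.5, 1]
m = 0.75, g(m) = 1.714844 (+); new bracket [0.5, 0.75]
m = 0.625, g(m) = 0.6355 (+); new bracket [0.5, 0.625]
m = 0.5625, g(m) = 0.1966 (+); new bracket [0.5, 0.5625]

0.5625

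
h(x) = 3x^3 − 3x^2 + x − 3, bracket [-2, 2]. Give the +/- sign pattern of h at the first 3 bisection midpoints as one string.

h(0) = -3 < 0, so the root lies in [0, 2]
h(1) = -2 < 0, so the root lies in [1, 2]
h(1.5) = 1.875 > 0, so the root lies in [1, 1.5]

--+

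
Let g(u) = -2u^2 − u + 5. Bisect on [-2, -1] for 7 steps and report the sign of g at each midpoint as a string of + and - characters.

m = -1.5, g(m) = 2 (+); new bracket [-2, -1.5]
m = -1.75, g(m) = 0.625 (+); new bracket [-2, -1.75]
m = -1.875, g(m) = -0.15625 (−); new bracket [-1.875, -1.75]
m = -1.8125, g(m) = 0.2422 (+); new bracket [-1.875, -1.8125]
m = -1.84375, g(m) = 0.0449 (+); new bracket [-1.875, -1.84375]
m = -1.859375, g(m) = -0.0552 (−); new bracket [-1.859375, -1.84375]
m = -1.8515625, g(m) = -0.005 (−); new bracket [-1.8515625, -1.84375]

++-++--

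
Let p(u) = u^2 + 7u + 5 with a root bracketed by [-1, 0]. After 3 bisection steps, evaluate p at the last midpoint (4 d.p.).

-0.3594

midpoint -0.5: p = 1.75 > 0 → [-1, -0.5]
midpoint -0.75: p = 0.3125 > 0 → [-1, -0.75]
midpoint -0.875: p = -0.359375 < 0 → [-0.875, -0.75]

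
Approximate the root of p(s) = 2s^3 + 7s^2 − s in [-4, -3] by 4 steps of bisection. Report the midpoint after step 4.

s = -3.5 gives p = 3.5, positive; keep [-4, -3.5]
s = -3.75 gives p = -3.28125, negative; keep [-3.75, -3.5]
s = -3.625 gives p = 0.339844, positive; keep [-3.75, -3.625]
s = -3.6875 gives p = -1.4116, negative; keep [-3.6875, -3.625]

-3.6875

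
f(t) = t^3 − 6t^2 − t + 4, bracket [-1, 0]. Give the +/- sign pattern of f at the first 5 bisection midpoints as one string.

f(-0.5) = 2.875 > 0, so the root lies in [-1, -0.5]
f(-0.75) = 0.953125 > 0, so the root lies in [-1, -0.75]
f(-0.875) = -0.388672 < 0, so the root lies in [-0.875, -0.75]
f(-0.8125) = 0.3152 > 0, so the root lies in [-0.875, -0.8125]
f(-0.84375) = -0.0284 < 0, so the root lies in [-0.84375, -0.8125]

++-+-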